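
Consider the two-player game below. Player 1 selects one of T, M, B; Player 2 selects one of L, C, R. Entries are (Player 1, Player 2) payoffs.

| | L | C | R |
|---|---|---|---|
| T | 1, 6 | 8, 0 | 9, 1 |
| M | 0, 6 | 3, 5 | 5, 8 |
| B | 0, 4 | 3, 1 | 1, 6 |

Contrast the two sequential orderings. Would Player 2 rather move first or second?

If Player 1 leads: Player 2's best replies are T→L, M→R, B→R; Player 1's induced payoffs 1, 5, 1; outcome (M, R), payoffs (5, 8).
If Player 2 leads: Player 1's best replies are L→T, C→T, R→T; Player 2's induced payoffs 6, 0, 1; outcome (T, L), payoffs (1, 6).
Player 2 gets 6 moving first and 8 moving second, so Player 2 prefers to move second.

second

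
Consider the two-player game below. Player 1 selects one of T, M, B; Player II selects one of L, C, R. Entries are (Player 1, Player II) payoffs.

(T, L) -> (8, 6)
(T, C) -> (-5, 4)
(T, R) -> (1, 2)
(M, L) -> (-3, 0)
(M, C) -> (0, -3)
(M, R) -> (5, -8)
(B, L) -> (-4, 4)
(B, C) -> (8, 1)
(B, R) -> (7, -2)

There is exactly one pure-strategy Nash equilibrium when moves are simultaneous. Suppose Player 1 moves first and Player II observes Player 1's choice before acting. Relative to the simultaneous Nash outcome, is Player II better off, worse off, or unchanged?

unchanged

Work backward from Player II's decision.
- T → Player II plays L (best of 6, 4, 2); Player 1 gets 8.
- M → Player II plays L (best of 0, -3, -8); Player 1 gets -3.
- B → Player II plays L (best of 4, 1, -2); Player 1 gets -4.
Maximizing over 8, -3, -4, Player 1 chooses T. Subgame-perfect outcome: (T, L) with payoffs (8, 6).
Under simultaneous play:
Player 1's best replies: L→T; C→B; R→B.
Player II's best replies: T→L; M→L; B→L.
Only (T, L) has each player best-responding; Nash payoffs (8, 6).
Player II earns 6 sequentially versus 6 at the Nash outcome: unchanged.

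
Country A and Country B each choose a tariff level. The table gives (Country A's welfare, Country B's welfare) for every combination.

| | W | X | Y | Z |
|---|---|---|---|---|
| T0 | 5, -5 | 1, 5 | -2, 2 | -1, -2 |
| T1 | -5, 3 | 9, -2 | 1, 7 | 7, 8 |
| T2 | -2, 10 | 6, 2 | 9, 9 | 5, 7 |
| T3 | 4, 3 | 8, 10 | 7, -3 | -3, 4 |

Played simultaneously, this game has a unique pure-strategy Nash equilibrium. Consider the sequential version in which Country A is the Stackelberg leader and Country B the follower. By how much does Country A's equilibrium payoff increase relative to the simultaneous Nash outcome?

Work backward from Country B's decision.
- T0: Country B compares -5, 5, 2, -2 and picks X; Country A would get 1.
- T1: Country B compares 3, -2, 7, 8 and picks Z; Country A would get 7.
- T2: Country B compares 10, 2, 9, 7 and picks W; Country A would get -2.
- T3: Country B compares 3, 10, -3, 4 and picks X; Country A would get 8.
Among 1, 7, -2, 8, the best is 8 at T3. Subgame-perfect outcome: (T3, X) with payoffs (8, 10).
For the simultaneous game, intersect best replies.
Country A's best replies: W→T0; X→T1; Y→T2; Z→T1.
Country B's best replies: T0→X; T1→Z; T2→W; T3→X.
Only (T1, Z) has each player best-responding; Nash payoffs (7, 8).
Country A's commitment gain: 8 − 7 = 1.

1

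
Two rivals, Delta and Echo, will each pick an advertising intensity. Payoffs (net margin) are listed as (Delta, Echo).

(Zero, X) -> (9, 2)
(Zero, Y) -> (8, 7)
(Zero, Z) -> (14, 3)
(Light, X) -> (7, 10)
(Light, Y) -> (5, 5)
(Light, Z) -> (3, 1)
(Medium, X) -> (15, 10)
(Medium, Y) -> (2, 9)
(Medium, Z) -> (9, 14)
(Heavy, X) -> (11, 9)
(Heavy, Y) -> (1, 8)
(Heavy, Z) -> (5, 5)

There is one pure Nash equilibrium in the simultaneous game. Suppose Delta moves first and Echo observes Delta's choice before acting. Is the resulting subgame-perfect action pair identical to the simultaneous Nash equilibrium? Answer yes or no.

no

Work backward from Echo's decision.
- Zero: Echo compares 2, 7, 3 and picks Y; Delta would get 8.
- Light: Echo compares 10, 5, 1 and picks X; Delta would get 7.
- Medium: Echo compares 10, 9, 14 and picks Z; Delta would get 9.
- Heavy: Echo compares 9, 8, 5 and picks X; Delta would get 11.
Delta's induced payoffs are 8, 7, 9, 11, so Delta commits to Heavy. Subgame-perfect outcome: (Heavy, X) with payoffs (11, 9).
Now find the simultaneous Nash equilibrium.
Delta's best replies: X→Medium; Y→Zero; Z→Zero.
Echo's best replies: Zero→Y; Light→X; Medium→Z; Heavy→X.
The unique mutual best reply is (Zero, Y), giving (8, 7).
Sequential outcome (Heavy, X) differs from the Nash profile (Zero, Y).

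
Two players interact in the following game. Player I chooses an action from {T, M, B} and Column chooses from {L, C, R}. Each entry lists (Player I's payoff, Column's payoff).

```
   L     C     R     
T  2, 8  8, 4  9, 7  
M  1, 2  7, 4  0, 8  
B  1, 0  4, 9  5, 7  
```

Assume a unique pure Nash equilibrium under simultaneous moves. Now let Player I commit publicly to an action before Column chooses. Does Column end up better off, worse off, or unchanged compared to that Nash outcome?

better off

Backward induction with Player I moving first.
- T: Column compares 8, 4, 7 and picks L; Player I would get 2.
- M: Column compares 2, 4, 8 and picks R; Player I would get 0.
- B: Column compares 0, 9, 7 and picks C; Player I would get 4.
Player I's induced payoffs are 2, 0, 4, so Player I commits to B. Subgame-perfect outcome: (B, C) with payoffs (4, 9).
Now find the simultaneous Nash equilibrium.
Player I's best replies: L→T; C→T; R→T.
Column's best replies: T→L; M→R; B→C.
The unique mutual best reply is (T, L), giving (2, 8).
Column earns 9 sequentially versus 8 at the Nash outcome: better off.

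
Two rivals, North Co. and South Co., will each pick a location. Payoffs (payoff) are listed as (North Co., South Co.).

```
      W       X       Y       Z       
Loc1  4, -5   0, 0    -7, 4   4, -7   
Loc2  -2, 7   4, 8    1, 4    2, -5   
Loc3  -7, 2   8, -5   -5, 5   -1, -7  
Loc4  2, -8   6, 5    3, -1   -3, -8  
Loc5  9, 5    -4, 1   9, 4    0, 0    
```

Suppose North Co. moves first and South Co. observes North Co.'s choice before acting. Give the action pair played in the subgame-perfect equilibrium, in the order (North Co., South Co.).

South Co. best-responds to each possible North Co. move:
- Loc1: South Co. compares -5, 0, 4, -7 and picks Y; North Co. would get -7.
- Loc2: South Co. compares 7, 8, 4, -5 and picks X; North Co. would get 4.
- Loc3: South Co. compares 2, -5, 5, -7 and picks Y; North Co. would get -5.
- Loc4: South Co. compares -8, 5, -1, -8 and picks X; North Co. would get 6.
- Loc5: South Co. compares 5, 1, 4, 0 and picks W; North Co. would get 9.
North Co.'s induced payoffs are -7, 4, -5, 6, 9, so North Co. commits to Loc5. Subgame-perfect outcome: (Loc5, W) with payoffs (9, 5).

(Loc5, W)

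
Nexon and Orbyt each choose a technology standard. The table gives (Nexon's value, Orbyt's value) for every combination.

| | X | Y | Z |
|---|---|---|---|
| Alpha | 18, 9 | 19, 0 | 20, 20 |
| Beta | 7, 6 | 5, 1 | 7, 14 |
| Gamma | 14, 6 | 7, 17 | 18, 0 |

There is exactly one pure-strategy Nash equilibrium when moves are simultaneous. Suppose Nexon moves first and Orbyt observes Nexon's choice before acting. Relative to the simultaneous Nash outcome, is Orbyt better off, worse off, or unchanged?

unchanged

Orbyt best-responds to each possible Nexon move:
- Alpha → Orbyt plays Z (best of 9, 0, 20); Nexon gets 20.
- Beta → Orbyt plays Z (best of 6, 1, 14); Nexon gets 7.
- Gamma → Orbyt plays Y (best of 6, 17, 0); Nexon gets 7.
Among 20, 7, 7, the best is 20 at Alpha. Subgame-perfect outcome: (Alpha, Z) with payoffs (20, 20).
For the simultaneous game, intersect best replies.
Nexon's best replies: X→Alpha; Y→Alpha; Z→Alpha.
Orbyt's best replies: Alpha→Z; Beta→Z; Gamma→Y.
The unique mutual best reply is (Alpha, Z), giving (20, 20).
Orbyt earns 20 sequentially versus 20 at the Nash outcome: unchanged.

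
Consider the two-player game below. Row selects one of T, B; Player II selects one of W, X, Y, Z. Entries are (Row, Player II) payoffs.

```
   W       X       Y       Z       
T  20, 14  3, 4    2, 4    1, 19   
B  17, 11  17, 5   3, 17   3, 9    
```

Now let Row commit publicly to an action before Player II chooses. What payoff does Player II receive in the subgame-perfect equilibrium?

17

Work backward from Player II's decision.
- T: BR = Z, leader payoff 1.
- B: BR = Y, leader payoff 3.
Among 1, 3, the best is 3 at B. Subgame-perfect outcome: (B, Y) with payoffs (3, 17).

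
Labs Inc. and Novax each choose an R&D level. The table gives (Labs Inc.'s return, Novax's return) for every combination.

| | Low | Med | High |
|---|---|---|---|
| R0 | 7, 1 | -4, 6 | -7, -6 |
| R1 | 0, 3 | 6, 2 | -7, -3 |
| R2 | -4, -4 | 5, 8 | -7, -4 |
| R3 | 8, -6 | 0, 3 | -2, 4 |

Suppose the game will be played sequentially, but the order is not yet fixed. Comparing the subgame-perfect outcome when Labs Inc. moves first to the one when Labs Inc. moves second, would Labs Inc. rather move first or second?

If Labs Inc. leads: Novax's best replies are R0→Med, R1→Low, R2→Med, R3→High; Labs Inc.'s induced payoffs -4, 0, 5, -2; outcome (R2, Med), payoffs (5, 8).
If Novax leads: Labs Inc.'s best replies are Low→R3, Med→R1, High→R3; Novax's induced payoffs -6, 2, 4; outcome (R3, High), payoffs (-2, 4).
Labs Inc. gets 5 moving first and -2 moving second, so Labs Inc. prefers to move first.

first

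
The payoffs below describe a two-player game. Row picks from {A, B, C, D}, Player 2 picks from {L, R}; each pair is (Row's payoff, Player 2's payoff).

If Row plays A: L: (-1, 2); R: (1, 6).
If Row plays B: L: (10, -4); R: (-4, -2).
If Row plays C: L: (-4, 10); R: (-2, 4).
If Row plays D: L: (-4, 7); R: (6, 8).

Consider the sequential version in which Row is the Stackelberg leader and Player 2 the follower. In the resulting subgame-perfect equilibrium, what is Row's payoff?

Solve by backward induction (Row leads).
- A → Player 2 plays R (best of 2, 6); Row gets 1.
- B → Player 2 plays R (best of -4, -2); Row gets -4.
- C → Player 2 plays L (best of 10, 4); Row gets -4.
- D → Player 2 plays R (best of 7, 8); Row gets 6.
Maximizing over 1, -4, -4, 6, Row chooses D. Subgame-perfect outcome: (D, R) with payoffs (6, 8).

6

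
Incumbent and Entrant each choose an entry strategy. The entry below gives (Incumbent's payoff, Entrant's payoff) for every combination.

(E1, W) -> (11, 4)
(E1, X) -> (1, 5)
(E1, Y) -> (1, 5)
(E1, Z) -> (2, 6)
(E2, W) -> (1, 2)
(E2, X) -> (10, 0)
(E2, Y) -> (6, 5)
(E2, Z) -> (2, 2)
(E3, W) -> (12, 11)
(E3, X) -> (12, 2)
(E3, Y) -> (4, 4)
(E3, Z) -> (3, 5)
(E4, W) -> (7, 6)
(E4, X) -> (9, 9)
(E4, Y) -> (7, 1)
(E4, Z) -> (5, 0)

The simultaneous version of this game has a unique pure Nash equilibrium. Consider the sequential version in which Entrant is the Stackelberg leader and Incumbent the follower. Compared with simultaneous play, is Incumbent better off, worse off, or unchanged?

unchanged

Incumbent best-responds to each possible Entrant move:
- W: Incumbent compares 11, 1, 12, 7 and picks E3; Entrant would get 11.
- X: Incumbent compares 1, 10, 12, 9 and picks E3; Entrant would get 2.
- Y: Incumbent compares 1, 6, 4, 7 and picks E4; Entrant would get 1.
- Z: Incumbent compares 2, 2, 3, 5 and picks E4; Entrant would get 0.
Among 11, 2, 1, 0, the best is 11 at W. Subgame-perfect outcome: (E3, W) with payoffs (12, 11).
Now find the simultaneous Nash equilibrium.
Incumbent's best replies: W→E3; X→E3; Y→E4; Z→E4.
Entrant's best replies: E1→Z; E2→Y; E3→W; E4→X.
Only (E3, W) has each player best-responding; Nash payoffs (12, 11).
Incumbent earns 12 sequentially versus 12 at the Nash outcome: unchanged.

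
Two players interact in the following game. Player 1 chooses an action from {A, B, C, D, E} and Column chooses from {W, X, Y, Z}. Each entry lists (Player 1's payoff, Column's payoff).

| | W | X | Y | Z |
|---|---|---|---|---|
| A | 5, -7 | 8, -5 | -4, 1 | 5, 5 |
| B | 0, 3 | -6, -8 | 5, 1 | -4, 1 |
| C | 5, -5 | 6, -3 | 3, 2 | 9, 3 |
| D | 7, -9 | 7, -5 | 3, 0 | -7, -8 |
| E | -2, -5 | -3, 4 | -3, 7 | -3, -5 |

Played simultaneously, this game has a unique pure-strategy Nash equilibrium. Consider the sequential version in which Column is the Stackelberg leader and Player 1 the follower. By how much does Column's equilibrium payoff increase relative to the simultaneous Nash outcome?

Work backward from Player 1's decision.
- W: BR = D, leader payoff -9.
- X: BR = A, leader payoff -5.
- Y: BR = B, leader payoff 1.
- Z: BR = C, leader payoff 3.
Maximizing over -9, -5, 1, 3, Column chooses Z. Subgame-perfect outcome: (C, Z) with payoffs (9, 3).
Under simultaneous play:
Player 1's best replies: W→D; X→A; Y→B; Z→C.
Column's best replies: A→Z; B→W; C→Z; D→Y; E→Y.
Only (C, Z) has each player best-responding; Nash payoffs (9, 3).
Column's commitment gain: 3 − 3 = 0.

0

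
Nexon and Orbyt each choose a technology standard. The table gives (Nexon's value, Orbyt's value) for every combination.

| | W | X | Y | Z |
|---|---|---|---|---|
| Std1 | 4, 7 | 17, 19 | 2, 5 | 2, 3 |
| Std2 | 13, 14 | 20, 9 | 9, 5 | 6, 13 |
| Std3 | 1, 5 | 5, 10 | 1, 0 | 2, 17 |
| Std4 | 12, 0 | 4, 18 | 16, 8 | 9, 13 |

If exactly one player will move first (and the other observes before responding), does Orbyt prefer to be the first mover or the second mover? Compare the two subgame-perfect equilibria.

If Nexon leads: Orbyt's best replies are Std1→X, Std2→W, Std3→Z, Std4→X; Nexon's induced payoffs 17, 13, 2, 4; outcome (Std1, X), payoffs (17, 19).
If Orbyt leads: Nexon's best replies are W→Std2, X→Std2, Y→Std4, Z→Std4; Orbyt's induced payoffs 14, 9, 8, 13; outcome (Std2, W), payoffs (13, 14).
Orbyt gets 14 moving first and 19 moving second, so Orbyt prefers to move second.

second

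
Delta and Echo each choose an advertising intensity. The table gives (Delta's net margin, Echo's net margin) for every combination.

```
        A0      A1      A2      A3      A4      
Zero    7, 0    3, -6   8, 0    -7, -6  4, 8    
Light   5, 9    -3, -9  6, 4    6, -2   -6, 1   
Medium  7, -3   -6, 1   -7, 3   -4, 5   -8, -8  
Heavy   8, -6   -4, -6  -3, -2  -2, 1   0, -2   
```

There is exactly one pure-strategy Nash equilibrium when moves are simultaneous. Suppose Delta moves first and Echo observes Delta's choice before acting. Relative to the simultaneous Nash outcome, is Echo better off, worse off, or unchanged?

Backward induction with Delta moving first.
- Zero → Echo plays A4 (best of 0, -6, 0, -6, 8); Delta gets 4.
- Light → Echo plays A0 (best of 9, -9, 4, -2, 1); Delta gets 5.
- Medium → Echo plays A3 (best of -3, 1, 3, 5, -8); Delta gets -4.
- Heavy → Echo plays A3 (best of -6, -6, -2, 1, -2); Delta gets -2.
Delta's induced payoffs are 4, 5, -4, -2, so Delta commits to Light. Subgame-perfect outcome: (Light, A0) with payoffs (5, 9).
Under simultaneous play:
Delta's best replies: A0→Heavy; A1→Zero; A2→Zero; A3→Light; A4→Zero.
Echo's best replies: Zero→A4; Light→A0; Medium→A3; Heavy→A3.
Only (Zero, A4) has each player best-responding; Nash payoffs (4, 8).
Echo earns 9 sequentially versus 8 at the Nash outcome: better off.

better off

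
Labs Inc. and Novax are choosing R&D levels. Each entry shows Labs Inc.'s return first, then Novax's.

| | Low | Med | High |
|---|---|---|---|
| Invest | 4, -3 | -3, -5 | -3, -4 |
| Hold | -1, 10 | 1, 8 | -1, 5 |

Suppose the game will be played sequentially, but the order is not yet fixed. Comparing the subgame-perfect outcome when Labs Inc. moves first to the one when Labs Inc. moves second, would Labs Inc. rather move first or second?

first

If Labs Inc. leads: Novax's best replies are Invest→Low, Hold→Low; Labs Inc.'s induced payoffs 4, -1; outcome (Invest, Low), payoffs (4, -3).
If Novax leads: Labs Inc.'s best replies are Low→Invest, Med→Hold, High→Hold; Novax's induced payoffs -3, 8, 5; outcome (Hold, Med), payoffs (1, 8).
Labs Inc. gets 4 moving first and 1 moving second, so Labs Inc. prefers to move first.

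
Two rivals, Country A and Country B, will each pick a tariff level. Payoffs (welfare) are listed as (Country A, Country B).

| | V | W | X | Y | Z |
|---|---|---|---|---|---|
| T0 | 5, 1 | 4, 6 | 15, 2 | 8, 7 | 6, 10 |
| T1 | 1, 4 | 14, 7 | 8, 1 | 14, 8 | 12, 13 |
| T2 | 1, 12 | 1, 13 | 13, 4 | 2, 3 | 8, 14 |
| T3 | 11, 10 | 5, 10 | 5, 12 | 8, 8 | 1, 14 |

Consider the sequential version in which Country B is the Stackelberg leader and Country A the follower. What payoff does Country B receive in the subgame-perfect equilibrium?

13

Work backward from Country A's decision.
- V: Country A compares 5, 1, 1, 11 and picks T3; Country B would get 10.
- W: Country A compares 4, 14, 1, 5 and picks T1; Country B would get 7.
- X: Country A compares 15, 8, 13, 5 and picks T0; Country B would get 2.
- Y: Country A compares 8, 14, 2, 8 and picks T1; Country B would get 8.
- Z: Country A compares 6, 12, 8, 1 and picks T1; Country B would get 13.
Among 10, 7, 2, 8, 13, the best is 13 at Z. Subgame-perfect outcome: (T1, Z) with payoffs (12, 13).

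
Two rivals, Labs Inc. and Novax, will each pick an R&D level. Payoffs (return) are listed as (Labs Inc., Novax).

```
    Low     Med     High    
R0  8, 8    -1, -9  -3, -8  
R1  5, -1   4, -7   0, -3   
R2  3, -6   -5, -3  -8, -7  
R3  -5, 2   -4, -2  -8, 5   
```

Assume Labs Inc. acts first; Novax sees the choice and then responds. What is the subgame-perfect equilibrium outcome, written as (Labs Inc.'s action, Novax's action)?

Backward induction with Labs Inc. moving first.
- R0 → Novax plays Low (best of 8, -9, -8); Labs Inc. gets 8.
- R1 → Novax plays Low (best of -1, -7, -3); Labs Inc. gets 5.
- R2 → Novax plays Med (best of -6, -3, -7); Labs Inc. gets -5.
- R3 → Novax plays High (best of 2, -2, 5); Labs Inc. gets -8.
Maximizing over 8, 5, -5, -8, Labs Inc. chooses R0. Subgame-perfect outcome: (R0, Low) with payoffs (8, 8).

(R0, Low)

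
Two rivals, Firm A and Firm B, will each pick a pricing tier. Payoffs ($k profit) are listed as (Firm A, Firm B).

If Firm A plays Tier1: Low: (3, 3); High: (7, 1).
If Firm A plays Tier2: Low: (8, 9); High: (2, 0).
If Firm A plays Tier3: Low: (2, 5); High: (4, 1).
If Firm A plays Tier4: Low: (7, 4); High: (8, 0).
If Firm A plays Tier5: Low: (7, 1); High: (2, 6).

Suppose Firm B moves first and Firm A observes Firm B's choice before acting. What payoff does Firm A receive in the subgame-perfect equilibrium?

8

Work backward from Firm A's decision.
- Low: Firm A compares 3, 8, 2, 7, 7 and picks Tier2; Firm B would get 9.
- High: Firm A compares 7, 2, 4, 8, 2 and picks Tier4; Firm B would get 0.
Firm B's induced payoffs are 9, 0, so Firm B commits to Low. Subgame-perfect outcome: (Tier2, Low) with payoffs (8, 9).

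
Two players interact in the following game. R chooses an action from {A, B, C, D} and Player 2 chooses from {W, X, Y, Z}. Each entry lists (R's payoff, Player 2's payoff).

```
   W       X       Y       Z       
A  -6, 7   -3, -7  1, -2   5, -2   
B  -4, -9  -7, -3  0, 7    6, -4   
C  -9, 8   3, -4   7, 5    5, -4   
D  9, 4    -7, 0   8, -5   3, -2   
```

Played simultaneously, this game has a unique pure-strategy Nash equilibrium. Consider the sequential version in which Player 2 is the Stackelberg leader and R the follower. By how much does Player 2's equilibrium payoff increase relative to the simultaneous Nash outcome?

0

Work backward from R's decision.
- W → R plays D (best of -6, -4, -9, 9); Player 2 gets 4.
- X → R plays C (best of -3, -7, 3, -7); Player 2 gets -4.
- Y → R plays D (best of 1, 0, 7, 8); Player 2 gets -5.
- Z → R plays B (best of 5, 6, 5, 3); Player 2 gets -4.
Maximizing over 4, -4, -5, -4, Player 2 chooses W. Subgame-perfect outcome: (D, W) with payoffs (9, 4).
Now find the simultaneous Nash equilibrium.
R's best replies: W→D; X→C; Y→D; Z→B.
Player 2's best replies: A→W; B→Y; C→W; D→W.
Only (D, W) has each player best-responding; Nash payoffs (9, 4).
Player 2's commitment gain: 4 − 4 = 0.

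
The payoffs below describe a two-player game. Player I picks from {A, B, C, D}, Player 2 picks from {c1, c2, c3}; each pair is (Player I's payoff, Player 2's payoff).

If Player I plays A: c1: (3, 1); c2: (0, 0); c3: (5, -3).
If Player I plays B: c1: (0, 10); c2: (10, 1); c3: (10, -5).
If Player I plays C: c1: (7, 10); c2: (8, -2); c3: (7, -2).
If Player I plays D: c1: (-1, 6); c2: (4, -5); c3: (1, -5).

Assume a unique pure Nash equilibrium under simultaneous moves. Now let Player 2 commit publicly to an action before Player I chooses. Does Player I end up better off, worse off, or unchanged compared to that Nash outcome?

Work backward from Player I's decision.
- c1: BR = C, leader payoff 10.
- c2: BR = B, leader payoff 1.
- c3: BR = B, leader payoff -5.
Among 10, 1, -5, the best is 10 at c1. Subgame-perfect outcome: (C, c1) with payoffs (7, 10).
Under simultaneous play:
Player I's best replies: c1→C; c2→B; c3→B.
Player 2's best replies: A→c1; B→c1; C→c1; D→c1.
Only (C, c1) has each player best-responding; Nash payoffs (7, 10).
Player I earns 7 sequentially versus 7 at the Nash outcome: unchanged.

unchanged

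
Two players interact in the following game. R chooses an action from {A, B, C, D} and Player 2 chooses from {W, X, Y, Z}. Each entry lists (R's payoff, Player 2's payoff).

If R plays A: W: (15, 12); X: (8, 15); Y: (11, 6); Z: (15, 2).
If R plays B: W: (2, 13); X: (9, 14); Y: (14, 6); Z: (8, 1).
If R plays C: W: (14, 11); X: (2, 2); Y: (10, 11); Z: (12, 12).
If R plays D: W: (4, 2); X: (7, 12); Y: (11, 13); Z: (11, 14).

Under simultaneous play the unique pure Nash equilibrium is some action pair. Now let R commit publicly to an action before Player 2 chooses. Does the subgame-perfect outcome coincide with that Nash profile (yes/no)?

Player 2 best-responds to each possible R move:
- A → Player 2 plays X (best of 12, 15, 6, 2); R gets 8.
- B → Player 2 plays X (best of 13, 14, 6, 1); R gets 9.
- C → Player 2 plays Z (best of 11, 2, 11, 12); R gets 12.
- D → Player 2 plays Z (best of 2, 12, 13, 14); R gets 11.
R's induced payoffs are 8, 9, 12, 11, so R commits to C. Subgame-perfect outcome: (C, Z) with payoffs (12, 12).
For the simultaneous game, intersect best replies.
R's best replies: W→A; X→B; Y→B; Z→A.
Player 2's best replies: A→X; B→X; C→Z; D→Z.
Only (B, X) has each player best-responding; Nash payoffs (9, 14).
Sequential outcome (C, Z) differs from the Nash profile (B, X).

no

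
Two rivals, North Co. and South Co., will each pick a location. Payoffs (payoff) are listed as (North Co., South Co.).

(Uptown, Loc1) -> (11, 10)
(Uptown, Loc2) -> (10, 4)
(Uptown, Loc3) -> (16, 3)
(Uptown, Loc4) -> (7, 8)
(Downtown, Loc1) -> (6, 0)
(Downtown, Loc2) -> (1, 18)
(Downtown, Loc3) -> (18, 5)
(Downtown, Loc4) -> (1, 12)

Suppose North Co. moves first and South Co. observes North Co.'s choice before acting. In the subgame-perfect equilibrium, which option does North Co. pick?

Uptown

Work backward from South Co.'s decision.
- Uptown → South Co. plays Loc1 (best of 10, 4, 3, 8); North Co. gets 11.
- Downtown → South Co. plays Loc2 (best of 0, 18, 5, 12); North Co. gets 1.
Among 11, 1, the best is 11 at Uptown. Subgame-perfect outcome: (Uptown, Loc1) with payoffs (11, 10).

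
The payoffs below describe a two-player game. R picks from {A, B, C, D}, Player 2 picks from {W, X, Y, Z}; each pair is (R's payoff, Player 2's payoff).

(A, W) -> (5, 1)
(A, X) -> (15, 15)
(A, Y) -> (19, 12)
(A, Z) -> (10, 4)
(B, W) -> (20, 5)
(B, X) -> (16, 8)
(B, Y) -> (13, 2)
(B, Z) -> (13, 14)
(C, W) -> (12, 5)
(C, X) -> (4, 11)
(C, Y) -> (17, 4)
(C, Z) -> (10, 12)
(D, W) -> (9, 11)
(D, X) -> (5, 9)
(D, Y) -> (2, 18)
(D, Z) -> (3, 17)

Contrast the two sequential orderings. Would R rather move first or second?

first

If R leads: Player 2's best replies are A→X, B→Z, C→Z, D→Y; R's induced payoffs 15, 13, 10, 2; outcome (A, X), payoffs (15, 15).
If Player 2 leads: R's best replies are W→B, X→B, Y→A, Z→B; Player 2's induced payoffs 5, 8, 12, 14; outcome (B, Z), payoffs (13, 14).
R gets 15 moving first and 13 moving second, so R prefers to move first.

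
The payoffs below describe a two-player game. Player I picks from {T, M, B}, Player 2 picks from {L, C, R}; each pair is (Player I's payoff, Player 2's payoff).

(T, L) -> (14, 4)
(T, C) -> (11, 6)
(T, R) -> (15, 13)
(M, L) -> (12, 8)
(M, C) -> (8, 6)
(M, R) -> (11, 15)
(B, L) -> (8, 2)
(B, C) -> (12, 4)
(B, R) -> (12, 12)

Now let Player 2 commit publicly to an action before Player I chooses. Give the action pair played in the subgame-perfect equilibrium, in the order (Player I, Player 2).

(T, R)

Solve by backward induction (Player 2 leads).
- L → Player I plays T (best of 14, 12, 8); Player 2 gets 4.
- C → Player I plays B (best of 11, 8, 12); Player 2 gets 4.
- R → Player I plays T (best of 15, 11, 12); Player 2 gets 13.
Among 4, 4, 13, the best is 13 at R. Subgame-perfect outcome: (T, R) with payoffs (15, 13).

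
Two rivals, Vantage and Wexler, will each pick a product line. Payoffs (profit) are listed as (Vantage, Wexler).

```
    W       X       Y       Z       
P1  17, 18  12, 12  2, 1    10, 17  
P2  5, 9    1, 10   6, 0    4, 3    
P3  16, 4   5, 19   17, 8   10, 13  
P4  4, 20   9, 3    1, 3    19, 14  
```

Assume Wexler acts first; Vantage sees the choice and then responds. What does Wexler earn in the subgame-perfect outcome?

Backward induction with Wexler moving first.
- W → Vantage plays P1 (best of 17, 5, 16, 4); Wexler gets 18.
- X → Vantage plays P1 (best of 12, 1, 5, 9); Wexler gets 12.
- Y → Vantage plays P3 (best of 2, 6, 17, 1); Wexler gets 8.
- Z → Vantage plays P4 (best of 10, 4, 10, 19); Wexler gets 14.
Wexler's induced payoffs are 18, 12, 8, 14, so Wexler commits to W. Subgame-perfect outcome: (P1, W) with payoffs (17, 18).

18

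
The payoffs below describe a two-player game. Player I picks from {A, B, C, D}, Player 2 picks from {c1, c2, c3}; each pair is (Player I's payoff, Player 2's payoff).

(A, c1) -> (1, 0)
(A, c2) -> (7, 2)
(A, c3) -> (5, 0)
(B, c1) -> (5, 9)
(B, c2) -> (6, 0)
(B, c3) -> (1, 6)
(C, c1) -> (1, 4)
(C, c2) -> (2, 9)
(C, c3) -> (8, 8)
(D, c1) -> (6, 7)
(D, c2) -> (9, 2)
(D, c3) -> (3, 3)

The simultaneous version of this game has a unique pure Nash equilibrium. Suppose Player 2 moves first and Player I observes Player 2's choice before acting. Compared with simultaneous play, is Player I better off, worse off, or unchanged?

better off

Work backward from Player I's decision.
- c1: BR = D, leader payoff 7.
- c2: BR = D, leader payoff 2.
- c3: BR = C, leader payoff 8.
Maximizing over 7, 2, 8, Player 2 chooses c3. Subgame-perfect outcome: (C, c3) with payoffs (8, 8).
Now find the simultaneous Nash equilibrium.
Player I's best replies: c1→D; c2→D; c3→C.
Player 2's best replies: A→c2; B→c1; C→c2; D→c1.
The unique mutual best reply is (D, c1), giving (6, 7).
Player I earns 8 sequentially versus 6 at the Nash outcome: better off.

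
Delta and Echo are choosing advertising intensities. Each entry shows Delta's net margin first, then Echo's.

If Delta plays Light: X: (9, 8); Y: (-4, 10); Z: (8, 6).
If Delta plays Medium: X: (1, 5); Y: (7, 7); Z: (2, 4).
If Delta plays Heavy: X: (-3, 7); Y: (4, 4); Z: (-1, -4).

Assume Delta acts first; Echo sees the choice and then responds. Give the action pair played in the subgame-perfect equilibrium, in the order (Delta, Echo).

(Medium, Y)

Echo best-responds to each possible Delta move:
- Light: BR = Y, leader payoff -4.
- Medium: BR = Y, leader payoff 7.
- Heavy: BR = X, leader payoff -3.
Among -4, 7, -3, the best is 7 at Medium. Subgame-perfect outcome: (Medium, Y) with payoffs (7, 7).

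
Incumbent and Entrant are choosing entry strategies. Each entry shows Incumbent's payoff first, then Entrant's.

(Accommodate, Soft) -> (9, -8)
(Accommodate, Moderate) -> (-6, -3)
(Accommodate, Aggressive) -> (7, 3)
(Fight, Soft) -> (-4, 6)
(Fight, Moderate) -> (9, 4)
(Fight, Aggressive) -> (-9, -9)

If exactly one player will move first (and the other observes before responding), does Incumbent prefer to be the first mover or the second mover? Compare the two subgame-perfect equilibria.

If Incumbent leads: Entrant's best replies are Accommodate→Aggressive, Fight→Soft; Incumbent's induced payoffs 7, -4; outcome (Accommodate, Aggressive), payoffs (7, 3).
If Entrant leads: Incumbent's best replies are Soft→Accommodate, Moderate→Fight, Aggressive→Accommodate; Entrant's induced payoffs -8, 4, 3; outcome (Fight, Moderate), payoffs (9, 4).
Incumbent gets 7 moving first and 9 moving second, so Incumbent prefers to move second.

second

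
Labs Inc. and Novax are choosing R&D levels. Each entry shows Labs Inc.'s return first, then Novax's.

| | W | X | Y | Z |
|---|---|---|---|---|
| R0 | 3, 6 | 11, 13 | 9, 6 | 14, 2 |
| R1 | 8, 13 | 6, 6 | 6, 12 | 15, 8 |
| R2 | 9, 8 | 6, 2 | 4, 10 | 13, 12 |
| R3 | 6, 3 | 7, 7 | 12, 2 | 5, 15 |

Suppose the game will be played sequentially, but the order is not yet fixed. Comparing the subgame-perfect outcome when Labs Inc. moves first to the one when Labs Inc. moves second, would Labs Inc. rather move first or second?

first

If Labs Inc. leads: Novax's best replies are R0→X, R1→W, R2→Z, R3→Z; Labs Inc.'s induced payoffs 11, 8, 13, 5; outcome (R2, Z), payoffs (13, 12).
If Novax leads: Labs Inc.'s best replies are W→R2, X→R0, Y→R3, Z→R1; Novax's induced payoffs 8, 13, 2, 8; outcome (R0, X), payoffs (11, 13).
Labs Inc. gets 13 moving first and 11 moving second, so Labs Inc. prefers to move first.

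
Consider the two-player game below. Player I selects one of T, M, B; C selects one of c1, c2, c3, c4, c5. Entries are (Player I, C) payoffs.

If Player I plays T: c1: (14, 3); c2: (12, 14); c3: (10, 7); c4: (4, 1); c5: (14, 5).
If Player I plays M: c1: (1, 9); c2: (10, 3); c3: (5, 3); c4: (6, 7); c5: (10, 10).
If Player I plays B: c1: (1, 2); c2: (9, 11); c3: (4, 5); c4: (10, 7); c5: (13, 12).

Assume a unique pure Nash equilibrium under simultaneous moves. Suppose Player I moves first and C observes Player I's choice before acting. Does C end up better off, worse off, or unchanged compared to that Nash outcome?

Backward induction with Player I moving first.
- T: C compares 3, 14, 7, 1, 5 and picks c2; Player I would get 12.
- M: C compares 9, 3, 3, 7, 10 and picks c5; Player I would get 10.
- B: C compares 2, 11, 5, 7, 12 and picks c5; Player I would get 13.
Player I's induced payoffs are 12, 10, 13, so Player I commits to B. Subgame-perfect outcome: (B, c5) with payoffs (13, 12).
Now find the simultaneous Nash equilibrium.
Player I's best replies: c1→T; c2→T; c3→T; c4→B; c5→T.
C's best replies: T→c2; M→c5; B→c5.
Only (T, c2) has each player best-responding; Nash payoffs (12, 14).
C earns 12 sequentially versus 14 at the Nash outcome: worse off.

worse off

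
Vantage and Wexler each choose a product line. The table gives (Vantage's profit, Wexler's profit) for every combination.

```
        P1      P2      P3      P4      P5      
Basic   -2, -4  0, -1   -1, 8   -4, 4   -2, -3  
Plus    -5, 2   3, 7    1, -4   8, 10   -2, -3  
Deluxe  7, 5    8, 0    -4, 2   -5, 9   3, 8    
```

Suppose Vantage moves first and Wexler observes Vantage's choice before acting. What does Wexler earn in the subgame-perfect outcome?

Solve by backward induction (Vantage leads).
- Basic → Wexler plays P3 (best of -4, -1, 8, 4, -3); Vantage gets -1.
- Plus → Wexler plays P4 (best of 2, 7, -4, 10, -3); Vantage gets 8.
- Deluxe → Wexler plays P4 (best of 5, 0, 2, 9, 8); Vantage gets -5.
Among -1, 8, -5, the best is 8 at Plus. Subgame-perfect outcome: (Plus, P4) with payoffs (8, 10).

10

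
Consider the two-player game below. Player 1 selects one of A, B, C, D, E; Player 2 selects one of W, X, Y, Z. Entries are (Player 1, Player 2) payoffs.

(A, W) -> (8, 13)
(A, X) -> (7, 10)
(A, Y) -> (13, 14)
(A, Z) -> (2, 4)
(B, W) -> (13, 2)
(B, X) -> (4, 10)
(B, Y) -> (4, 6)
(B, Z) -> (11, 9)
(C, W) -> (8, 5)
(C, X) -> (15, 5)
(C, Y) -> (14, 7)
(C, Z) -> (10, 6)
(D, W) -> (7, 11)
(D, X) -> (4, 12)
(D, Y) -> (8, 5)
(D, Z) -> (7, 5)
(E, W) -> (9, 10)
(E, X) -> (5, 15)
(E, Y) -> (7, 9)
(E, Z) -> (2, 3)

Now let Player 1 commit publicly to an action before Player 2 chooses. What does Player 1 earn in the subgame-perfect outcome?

14

Player 2 best-responds to each possible Player 1 move:
- A: BR = Y, leader payoff 13.
- B: BR = X, leader payoff 4.
- C: BR = Y, leader payoff 14.
- D: BR = X, leader payoff 4.
- E: BR = X, leader payoff 5.
Player 1's induced payoffs are 13, 4, 14, 4, 5, so Player 1 commits to C. Subgame-perfect outcome: (C, Y) with payoffs (14, 7).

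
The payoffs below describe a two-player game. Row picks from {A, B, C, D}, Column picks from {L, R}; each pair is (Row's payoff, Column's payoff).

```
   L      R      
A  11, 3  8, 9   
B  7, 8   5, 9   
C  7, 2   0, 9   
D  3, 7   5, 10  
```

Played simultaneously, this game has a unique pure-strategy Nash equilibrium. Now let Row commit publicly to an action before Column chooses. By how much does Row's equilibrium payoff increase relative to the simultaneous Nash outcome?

Solve by backward induction (Row leads).
- A: BR = R, leader payoff 8.
- B: BR = R, leader payoff 5.
- C: BR = R, leader payoff 0.
- D: BR = R, leader payoff 5.
Row's induced payoffs are 8, 5, 0, 5, so Row commits to A. Subgame-perfect outcome: (A, R) with payoffs (8, 9).
Now find the simultaneous Nash equilibrium.
Row's best replies: L→A; R→A.
Column's best replies: A→R; B→R; C→R; D→R.
Only (A, R) has each player best-responding; Nash payoffs (8, 9).
Row's commitment gain: 8 − 8 = 0.

0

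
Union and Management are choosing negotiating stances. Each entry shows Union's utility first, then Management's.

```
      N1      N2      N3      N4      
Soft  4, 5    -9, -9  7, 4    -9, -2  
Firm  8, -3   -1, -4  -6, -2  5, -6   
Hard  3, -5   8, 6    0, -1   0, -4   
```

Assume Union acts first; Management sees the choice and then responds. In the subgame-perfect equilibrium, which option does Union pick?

Solve by backward induction (Union leads).
- Soft → Management plays N1 (best of 5, -9, 4, -2); Union gets 4.
- Firm → Management plays N3 (best of -3, -4, -2, -6); Union gets -6.
- Hard → Management plays N2 (best of -5, 6, -1, -4); Union gets 8.
Maximizing over 4, -6, 8, Union chooses Hard. Subgame-perfect outcome: (Hard, N2) with payoffs (8, 6).

Hard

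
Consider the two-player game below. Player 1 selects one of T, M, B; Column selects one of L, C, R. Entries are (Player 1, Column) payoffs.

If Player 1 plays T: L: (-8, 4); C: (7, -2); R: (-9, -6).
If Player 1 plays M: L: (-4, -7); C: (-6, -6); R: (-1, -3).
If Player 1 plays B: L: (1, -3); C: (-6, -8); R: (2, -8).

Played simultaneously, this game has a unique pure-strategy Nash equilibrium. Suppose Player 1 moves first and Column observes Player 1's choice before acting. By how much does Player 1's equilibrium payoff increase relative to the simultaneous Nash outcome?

Backward induction with Player 1 moving first.
- T: BR = L, leader payoff -8.
- M: BR = R, leader payoff -1.
- B: BR = L, leader payoff 1.
Among -8, -1, 1, the best is 1 at B. Subgame-perfect outcome: (B, L) with payoffs (1, -3).
Under simultaneous play:
Player 1's best replies: L→B; C→T; R→B.
Column's best replies: T→L; M→R; B→L.
Only (B, L) has each player best-responding; Nash payoffs (1, -3).
Player 1's commitment gain: 1 − 1 = 0.

0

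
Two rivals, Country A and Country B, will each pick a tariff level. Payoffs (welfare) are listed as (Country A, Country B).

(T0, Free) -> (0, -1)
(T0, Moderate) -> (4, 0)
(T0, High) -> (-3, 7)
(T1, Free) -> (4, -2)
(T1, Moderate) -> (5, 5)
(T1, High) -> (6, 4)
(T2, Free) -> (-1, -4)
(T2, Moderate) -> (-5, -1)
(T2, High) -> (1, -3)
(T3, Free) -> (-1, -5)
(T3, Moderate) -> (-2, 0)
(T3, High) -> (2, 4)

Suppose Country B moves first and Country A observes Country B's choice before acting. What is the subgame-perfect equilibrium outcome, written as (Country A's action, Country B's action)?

Backward induction with Country B moving first.
- Free → Country A plays T1 (best of 0, 4, -1, -1); Country B gets -2.
- Moderate → Country A plays T1 (best of 4, 5, -5, -2); Country B gets 5.
- High → Country A plays T1 (best of -3, 6, 1, 2); Country B gets 4.
Among -2, 5, 4, the best is 5 at Moderate. Subgame-perfect outcome: (T1, Moderate) with payoffs (5, 5).

(T1, Moderate)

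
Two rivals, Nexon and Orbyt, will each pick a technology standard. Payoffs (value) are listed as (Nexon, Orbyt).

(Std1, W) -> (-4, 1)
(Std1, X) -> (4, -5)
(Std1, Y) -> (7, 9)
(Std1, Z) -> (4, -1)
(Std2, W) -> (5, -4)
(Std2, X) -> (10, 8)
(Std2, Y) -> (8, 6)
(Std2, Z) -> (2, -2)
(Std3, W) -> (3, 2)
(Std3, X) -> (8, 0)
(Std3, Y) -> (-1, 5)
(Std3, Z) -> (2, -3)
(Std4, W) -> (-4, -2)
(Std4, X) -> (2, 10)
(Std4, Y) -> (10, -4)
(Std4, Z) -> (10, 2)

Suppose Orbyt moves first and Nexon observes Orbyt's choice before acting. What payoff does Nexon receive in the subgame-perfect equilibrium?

Work backward from Nexon's decision.
- W: Nexon compares -4, 5, 3, -4 and picks Std2; Orbyt would get -4.
- X: Nexon compares 4, 10, 8, 2 and picks Std2; Orbyt would get 8.
- Y: Nexon compares 7, 8, -1, 10 and picks Std4; Orbyt would get -4.
- Z: Nexon compares 4, 2, 2, 10 and picks Std4; Orbyt would get 2.
Among -4, 8, -4, 2, the best is 8 at X. Subgame-perfect outcome: (Std2, X) with payoffs (10, 8).

10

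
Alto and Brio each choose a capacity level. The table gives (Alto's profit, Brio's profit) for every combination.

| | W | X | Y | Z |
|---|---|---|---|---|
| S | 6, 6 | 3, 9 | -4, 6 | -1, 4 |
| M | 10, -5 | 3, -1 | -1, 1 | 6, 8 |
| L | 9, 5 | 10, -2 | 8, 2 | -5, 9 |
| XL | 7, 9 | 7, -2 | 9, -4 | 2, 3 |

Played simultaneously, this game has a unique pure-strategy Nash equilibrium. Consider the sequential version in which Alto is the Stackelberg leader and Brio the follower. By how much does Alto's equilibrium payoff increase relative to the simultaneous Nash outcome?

Work backward from Brio's decision.
- S: BR = X, leader payoff 3.
- M: BR = Z, leader payoff 6.
- L: BR = Z, leader payoff -5.
- XL: BR = W, leader payoff 7.
Among 3, 6, -5, 7, the best is 7 at XL. Subgame-perfect outcome: (XL, W) with payoffs (7, 9).
Under simultaneous play:
Alto's best replies: W→M; X→L; Y→XL; Z→M.
Brio's best replies: S→X; M→Z; L→Z; XL→W.
The unique mutual best reply is (M, Z), giving (6, 8).
Alto's commitment gain: 7 − 6 = 1.

1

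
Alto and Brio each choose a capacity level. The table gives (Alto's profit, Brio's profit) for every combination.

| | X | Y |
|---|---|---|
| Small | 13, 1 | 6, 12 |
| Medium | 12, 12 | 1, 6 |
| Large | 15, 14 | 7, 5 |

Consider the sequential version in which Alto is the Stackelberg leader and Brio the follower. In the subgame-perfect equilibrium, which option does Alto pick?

Brio best-responds to each possible Alto move:
- Small → Brio plays Y (best of 1, 12); Alto gets 6.
- Medium → Brio plays X (best of 12, 6); Alto gets 12.
- Large → Brio plays X (best of 14, 5); Alto gets 15.
Among 6, 12, 15, the best is 15 at Large. Subgame-perfect outcome: (Large, X) with payoffs (15, 14).

Large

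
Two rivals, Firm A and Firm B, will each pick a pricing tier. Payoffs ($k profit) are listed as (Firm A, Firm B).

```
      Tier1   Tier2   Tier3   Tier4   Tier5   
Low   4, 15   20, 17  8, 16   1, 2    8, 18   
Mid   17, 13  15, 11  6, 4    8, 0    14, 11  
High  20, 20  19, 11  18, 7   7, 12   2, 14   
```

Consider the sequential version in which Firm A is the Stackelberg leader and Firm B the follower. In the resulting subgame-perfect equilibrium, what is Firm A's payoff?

20

Work backward from Firm B's decision.
- Low: Firm B compares 15, 17, 16, 2, 18 and picks Tier5; Firm A would get 8.
- Mid: Firm B compares 13, 11, 4, 0, 11 and picks Tier1; Firm A would get 17.
- High: Firm B compares 20, 11, 7, 12, 14 and picks Tier1; Firm A would get 20.
Among 8, 17, 20, the best is 20 at High. Subgame-perfect outcome: (High, Tier1) with payoffs (20, 20).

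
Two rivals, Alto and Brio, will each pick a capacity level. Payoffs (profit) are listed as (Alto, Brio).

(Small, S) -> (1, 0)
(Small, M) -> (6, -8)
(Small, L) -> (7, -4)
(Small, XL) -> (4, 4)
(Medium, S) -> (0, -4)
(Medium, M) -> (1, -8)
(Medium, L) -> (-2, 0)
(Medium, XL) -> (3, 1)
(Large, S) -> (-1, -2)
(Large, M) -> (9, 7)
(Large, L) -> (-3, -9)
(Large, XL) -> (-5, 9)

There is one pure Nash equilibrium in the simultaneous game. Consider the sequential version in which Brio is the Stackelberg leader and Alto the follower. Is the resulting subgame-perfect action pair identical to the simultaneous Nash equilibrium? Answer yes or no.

no

Alto best-responds to each possible Brio move:
- S → Alto plays Small (best of 1, 0, -1); Brio gets 0.
- M → Alto plays Large (best of 6, 1, 9); Brio gets 7.
- L → Alto plays Small (best of 7, -2, -3); Brio gets -4.
- XL → Alto plays Small (best of 4, 3, -5); Brio gets 4.
Among 0, 7, -4, 4, the best is 7 at M. Subgame-perfect outcome: (Large, M) with payoffs (9, 7).
Under simultaneous play:
Alto's best replies: S→Small; M→Large; L→Small; XL→Small.
Brio's best replies: Small→XL; Medium→XL; Large→XL.
The unique mutual best reply is (Small, XL), giving (4, 4).
Sequential outcome (Large, M) differs from the Nash profile (Small, XL).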